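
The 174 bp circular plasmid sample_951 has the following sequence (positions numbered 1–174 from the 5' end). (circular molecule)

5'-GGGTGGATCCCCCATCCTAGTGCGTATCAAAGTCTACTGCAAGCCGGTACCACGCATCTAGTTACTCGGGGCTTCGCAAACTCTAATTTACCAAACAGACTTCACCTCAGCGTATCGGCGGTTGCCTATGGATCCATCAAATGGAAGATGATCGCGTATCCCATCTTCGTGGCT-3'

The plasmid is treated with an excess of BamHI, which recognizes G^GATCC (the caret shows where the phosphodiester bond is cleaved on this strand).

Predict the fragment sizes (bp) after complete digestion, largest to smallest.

BamHI sites (GGATCC) start at positions 5, 130.
BamHI cuts after the first base of each site, so after positions 5, 130.
Circular molecule, 2 cuts → 2 fragments:
  6–130 → 125 bp
  131–174 then 1–5 → 44 + 5 = 49 bp
Sorted largest to smallest: 125, 49 bp.

125, 49 bp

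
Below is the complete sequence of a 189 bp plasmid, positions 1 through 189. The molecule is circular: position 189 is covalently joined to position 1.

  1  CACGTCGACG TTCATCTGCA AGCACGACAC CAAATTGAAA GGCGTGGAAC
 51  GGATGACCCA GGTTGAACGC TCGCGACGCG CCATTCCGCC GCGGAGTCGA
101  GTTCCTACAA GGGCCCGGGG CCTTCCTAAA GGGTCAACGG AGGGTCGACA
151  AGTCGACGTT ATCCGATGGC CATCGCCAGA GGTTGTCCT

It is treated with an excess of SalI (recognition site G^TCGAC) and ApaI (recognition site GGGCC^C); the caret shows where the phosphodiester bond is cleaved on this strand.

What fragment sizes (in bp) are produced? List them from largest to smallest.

SalI sites (GTCGAC) start at positions 4, 144, 152.
SalI cuts after the first base of each site, so after positions 4, 144, 152.
The ApaI site (GGGCCC) starts at position 111.
ApaI cuts after base 5 of each site (before the last base), so after position 115.
Combined cut positions: 4, 115, 144, 152.
Circular molecule, 4 cuts → 4 fragments:
  5–115 → 111 bp
  116–144 → 29 bp
  145–152 → 8 bp
  153–189 then 1–4 → 37 + 4 = 41 bp
Sorted largest to smallest: 111, 41, 29, 8 bp.

111, 41, 29, 8 bp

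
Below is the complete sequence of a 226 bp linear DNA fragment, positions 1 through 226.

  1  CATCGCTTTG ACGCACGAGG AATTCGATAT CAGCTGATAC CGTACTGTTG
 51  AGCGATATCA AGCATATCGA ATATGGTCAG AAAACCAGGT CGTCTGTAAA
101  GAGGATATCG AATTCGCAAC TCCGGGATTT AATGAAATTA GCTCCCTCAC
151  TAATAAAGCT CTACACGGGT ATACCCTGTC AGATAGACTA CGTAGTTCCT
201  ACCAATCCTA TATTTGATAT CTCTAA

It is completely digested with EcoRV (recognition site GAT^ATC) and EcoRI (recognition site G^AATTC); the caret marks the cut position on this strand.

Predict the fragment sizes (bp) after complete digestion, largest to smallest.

EcoRV sites (GATATC) start at positions 26, 54, 104, 216.
EcoRV cuts after base 3 of each site, so after positions 28, 56, 106, 218.
EcoRI sites (GAATTC) start at positions 20, 110.
EcoRI cuts after the first base of each site, so after positions 20, 110.
Combined cut positions: 20, 28, 56, 106, 110, 218.
Linear molecule, 6 cuts → 7 fragments:
  1–20 → 20 bp
  21–28 → 8 bp
  29–56 → 28 bp
  57–106 → 50 bp
  107–110 → 4 bp
  111–218 → 108 bp
  219–226 → 8 bp
Sorted largest to smallest: 108, 50, 28, 20, 8, 8, 4 bp.

108, 50, 28, 20, 8, 8, 4 bp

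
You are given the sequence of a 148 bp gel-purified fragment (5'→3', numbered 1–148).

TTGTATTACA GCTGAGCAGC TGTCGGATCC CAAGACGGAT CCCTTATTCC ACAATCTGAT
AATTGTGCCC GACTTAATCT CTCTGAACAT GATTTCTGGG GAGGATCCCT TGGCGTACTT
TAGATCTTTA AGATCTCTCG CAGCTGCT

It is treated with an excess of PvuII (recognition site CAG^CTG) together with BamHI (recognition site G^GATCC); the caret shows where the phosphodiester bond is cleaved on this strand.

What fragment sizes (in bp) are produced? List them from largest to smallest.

66, 40, 12, 11, 8, 6, 5 bp

PvuII sites (CAGCTG) start at positions 9, 17, 141.
PvuII cuts after base 3 of each site, so after positions 11, 19, 143.
BamHI sites (GGATCC) start at positions 25, 37, 103.
BamHI cuts after the first base of each site, so after positions 25, 37, 103.
Combined cut positions: 11, 19, 25, 37, 103, 143.
Linear molecule, 6 cuts → 7 fragments:
  1–11 → 11 bp
  12–19 → 8 bp
  20–25 → 6 bp
  26–37 → 12 bp
  38–103 → 66 bp
  104–143 → 40 bp
  144–148 → 5 bp
Sorted largest to smallest: 66, 40, 12, 11, 8, 6, 5 bp.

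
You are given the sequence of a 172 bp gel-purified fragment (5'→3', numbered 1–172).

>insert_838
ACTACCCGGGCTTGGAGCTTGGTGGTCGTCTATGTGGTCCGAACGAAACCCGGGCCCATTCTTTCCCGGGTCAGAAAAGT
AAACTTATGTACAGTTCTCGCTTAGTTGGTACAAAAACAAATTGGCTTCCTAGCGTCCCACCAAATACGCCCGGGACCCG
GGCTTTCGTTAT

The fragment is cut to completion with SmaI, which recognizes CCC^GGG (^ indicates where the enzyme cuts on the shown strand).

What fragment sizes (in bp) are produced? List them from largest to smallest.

SmaI sites (CCCGGG) start at positions 5, 49, 65, 150, 157.
SmaI cuts after base 3 of each site, so after positions 7, 51, 67, 152, 159.
Linear molecule, 5 cuts → 6 fragments:
  1–7 → 7 bp
  8–51 → 44 bp
  52–67 → 16 bp
  68–152 → 85 bp
  153–159 → 7 bp
  160–172 → 13 bp
Sorted largest to smallest: 85, 44, 16, 13, 7, 7 bp.

85, 44, 16, 13, 7, 7 bp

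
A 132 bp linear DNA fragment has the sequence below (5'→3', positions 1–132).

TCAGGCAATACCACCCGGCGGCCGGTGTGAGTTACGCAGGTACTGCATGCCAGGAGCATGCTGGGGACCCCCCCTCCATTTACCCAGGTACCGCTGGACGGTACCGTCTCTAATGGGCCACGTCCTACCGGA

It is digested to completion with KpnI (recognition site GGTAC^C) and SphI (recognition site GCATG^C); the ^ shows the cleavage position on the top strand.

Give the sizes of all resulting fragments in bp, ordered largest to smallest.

49, 31, 28, 13, 11 bp

KpnI sites (GGTACC) start at positions 87, 100.
KpnI cuts after base 5 of each site (before the last base), so after positions 91, 104.
SphI sites (GCATGC) start at positions 45, 56.
SphI cuts after base 5 of each site (before the last base), so after positions 49, 60.
Combined cut positions: 49, 60, 91, 104.
Linear molecule, 4 cuts → 5 fragments:
  1–49 → 49 bp
  50–60 → 11 bp
  61–91 → 31 bp
  92–104 → 13 bp
  105–132 → 28 bp
Sorted largest to smallest: 49, 31, 28, 13, 11 bp.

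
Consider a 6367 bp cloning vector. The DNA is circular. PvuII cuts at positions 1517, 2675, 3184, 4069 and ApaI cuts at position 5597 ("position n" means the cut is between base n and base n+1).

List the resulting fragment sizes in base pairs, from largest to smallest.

Combined cut positions (sorted): 1517, 2675, 3184, 4069, 5597.
Circular molecule, 5 cuts → 5 fragments:
  2675 − 1517 = 1158 bp
  3184 − 2675 = 509 bp
  4069 − 3184 = 885 bp
  5597 − 4069 = 1528 bp
  wrap: 6367 − 5597 + 1517 = 2287 bp
Sorted largest to smallest: 2287, 1528, 1158, 885, 509 bp.

2287, 1528, 1158, 885, 509 bp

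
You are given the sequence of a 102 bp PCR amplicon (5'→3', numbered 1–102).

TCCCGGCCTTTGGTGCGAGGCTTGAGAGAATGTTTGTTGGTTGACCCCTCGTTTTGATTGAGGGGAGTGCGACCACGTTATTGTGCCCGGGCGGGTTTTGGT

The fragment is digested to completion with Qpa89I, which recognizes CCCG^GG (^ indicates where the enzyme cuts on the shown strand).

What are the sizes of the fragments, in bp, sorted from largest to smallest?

The Qpa89I site (CCCGGG) starts at position 86.
Qpa89I cuts after base 4 of each site, so after position 89.
Linear molecule, 1 cut → 2 fragments:
  1–89 → 89 bp
  90–102 → 13 bp
Sorted largest to smallest: 89, 13 bp.

89, 13 bp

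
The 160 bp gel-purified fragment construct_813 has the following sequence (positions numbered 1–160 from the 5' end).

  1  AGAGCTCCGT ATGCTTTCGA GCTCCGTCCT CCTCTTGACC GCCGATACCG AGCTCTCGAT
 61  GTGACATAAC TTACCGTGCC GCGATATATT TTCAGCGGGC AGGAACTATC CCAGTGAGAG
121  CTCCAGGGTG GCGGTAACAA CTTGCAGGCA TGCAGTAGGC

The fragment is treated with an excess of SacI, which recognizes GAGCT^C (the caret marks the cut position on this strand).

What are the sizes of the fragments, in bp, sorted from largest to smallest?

68, 38, 31, 17, 6 bp

SacI sites (GAGCTC) start at positions 2, 19, 50, 118.
SacI cuts after base 5 of each site (before the last base), so after positions 6, 23, 54, 122.
Linear molecule, 4 cuts → 5 fragments:
  1–6 → 6 bp
  7–23 → 17 bp
  24–54 → 31 bp
  55–122 → 68 bp
  123–160 → 38 bp
Sorted largest to smallest: 68, 38, 31, 17, 6 bp.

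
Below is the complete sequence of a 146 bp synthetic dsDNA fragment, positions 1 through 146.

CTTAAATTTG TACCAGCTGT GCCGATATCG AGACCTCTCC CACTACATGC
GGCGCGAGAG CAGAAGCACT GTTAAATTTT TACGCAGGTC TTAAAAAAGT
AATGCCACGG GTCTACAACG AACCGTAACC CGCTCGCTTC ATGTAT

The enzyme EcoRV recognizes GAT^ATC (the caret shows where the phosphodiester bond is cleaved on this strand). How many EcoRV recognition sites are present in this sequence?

1

GATATC occurs starting at position 24.
EcoRV cuts at 1 site.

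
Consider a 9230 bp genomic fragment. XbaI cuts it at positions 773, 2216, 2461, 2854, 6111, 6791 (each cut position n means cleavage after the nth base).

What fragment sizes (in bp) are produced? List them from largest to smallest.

Linear molecule, 6 cuts → 7 fragments:
  773 − 0 = 773 bp
  2216 − 773 = 1443 bp
  2461 − 2216 = 245 bp
  2854 − 2461 = 393 bp
  6111 − 2854 = 3257 bp
  6791 − 6111 = 680 bp
  9230 − 6791 = 2439 bp
Sorted largest to smallest: 3257, 2439, 1443, 773, 680, 393, 245 bp.

3257, 2439, 1443, 773, 680, 393, 245 bp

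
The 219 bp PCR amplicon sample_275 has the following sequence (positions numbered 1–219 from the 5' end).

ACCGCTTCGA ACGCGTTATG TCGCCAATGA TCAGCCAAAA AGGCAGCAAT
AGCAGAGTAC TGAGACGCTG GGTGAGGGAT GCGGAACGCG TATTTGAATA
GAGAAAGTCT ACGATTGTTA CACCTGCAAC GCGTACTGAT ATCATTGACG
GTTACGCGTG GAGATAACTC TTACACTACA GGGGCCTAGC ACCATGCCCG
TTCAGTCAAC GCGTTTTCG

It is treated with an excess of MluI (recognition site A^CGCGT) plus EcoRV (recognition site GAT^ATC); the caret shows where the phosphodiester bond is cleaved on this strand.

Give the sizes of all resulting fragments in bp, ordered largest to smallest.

75, 55, 43, 14, 11, 11, 10 bp

MluI sites (ACGCGT) start at positions 11, 86, 129, 154, 209.
MluI cuts after the first base of each site, so after positions 11, 86, 129, 154, 209.
The EcoRV site (GATATC) starts at position 138.
EcoRV cuts after base 3 of each site, so after position 140.
Combined cut positions: 11, 86, 129, 140, 154, 209.
Linear molecule, 6 cuts → 7 fragments:
  1–11 → 11 bp
  12–86 → 75 bp
  87–129 → 43 bp
  130–140 → 11 bp
  141–154 → 14 bp
  155–209 → 55 bp
  210–219 → 10 bp
Sorted largest to smallest: 75, 55, 43, 14, 11, 11, 10 bp.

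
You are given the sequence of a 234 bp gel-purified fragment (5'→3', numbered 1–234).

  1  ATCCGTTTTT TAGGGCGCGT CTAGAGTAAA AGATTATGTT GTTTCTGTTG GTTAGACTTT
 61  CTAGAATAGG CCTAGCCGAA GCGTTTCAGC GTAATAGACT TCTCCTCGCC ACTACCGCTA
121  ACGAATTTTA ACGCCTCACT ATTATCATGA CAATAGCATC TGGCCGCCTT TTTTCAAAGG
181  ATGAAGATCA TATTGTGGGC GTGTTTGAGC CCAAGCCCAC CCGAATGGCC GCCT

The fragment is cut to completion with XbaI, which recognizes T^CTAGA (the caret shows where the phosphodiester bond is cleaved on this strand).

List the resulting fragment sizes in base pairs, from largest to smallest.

XbaI sites (TCTAGA) start at positions 20, 60.
XbaI cuts after the first base of each site, so after positions 20, 60.
Linear molecule, 2 cuts → 3 fragments:
  1–20 → 20 bp
  21–60 → 40 bp
  61–234 → 174 bp
Sorted largest to smallest: 174, 40, 20 bp.

174, 40, 20 bp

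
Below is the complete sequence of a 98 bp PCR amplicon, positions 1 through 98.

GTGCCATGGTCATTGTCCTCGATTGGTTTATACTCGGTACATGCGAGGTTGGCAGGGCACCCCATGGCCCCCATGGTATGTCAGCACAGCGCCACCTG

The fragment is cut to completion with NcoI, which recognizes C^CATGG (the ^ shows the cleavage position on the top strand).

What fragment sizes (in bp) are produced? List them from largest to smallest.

NcoI sites (CCATGG) start at positions 4, 62, 71.
NcoI cuts after the first base of each site, so after positions 4, 62, 71.
Linear molecule, 3 cuts → 4 fragments:
  1–4 → 4 bp
  5–62 → 58 bp
  63–71 → 9 bp
  72–98 → 27 bp
Sorted largest to smallest: 58, 27, 9, 4 bp.

58, 27, 9, 4 bp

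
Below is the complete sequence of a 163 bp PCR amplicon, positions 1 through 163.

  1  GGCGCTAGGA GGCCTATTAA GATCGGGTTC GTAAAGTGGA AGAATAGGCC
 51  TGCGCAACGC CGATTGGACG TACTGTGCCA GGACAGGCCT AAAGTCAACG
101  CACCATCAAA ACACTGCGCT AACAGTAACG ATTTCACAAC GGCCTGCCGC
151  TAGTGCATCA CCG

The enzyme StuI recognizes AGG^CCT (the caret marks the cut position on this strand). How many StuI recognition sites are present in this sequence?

AGGCCT occurs starting at positions 10, 46, 85.
StuI cuts at 3 sites.

3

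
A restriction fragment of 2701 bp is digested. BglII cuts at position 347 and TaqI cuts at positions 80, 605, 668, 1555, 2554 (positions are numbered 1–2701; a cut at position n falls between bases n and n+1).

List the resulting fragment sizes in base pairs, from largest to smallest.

999, 887, 267, 258, 147, 80, 63 bp

Combined cut positions (sorted): 80, 347, 605, 668, 1555, 2554.
Linear molecule, 6 cuts → 7 fragments:
  80 − 0 = 80 bp
  347 − 80 = 267 bp
  605 − 347 = 258 bp
  668 − 605 = 63 bp
  1555 − 668 = 887 bp
  2554 − 1555 = 999 bp
  2701 − 2554 = 147 bp
Sorted largest to smallest: 999, 887, 267, 258, 147, 80, 63 bp.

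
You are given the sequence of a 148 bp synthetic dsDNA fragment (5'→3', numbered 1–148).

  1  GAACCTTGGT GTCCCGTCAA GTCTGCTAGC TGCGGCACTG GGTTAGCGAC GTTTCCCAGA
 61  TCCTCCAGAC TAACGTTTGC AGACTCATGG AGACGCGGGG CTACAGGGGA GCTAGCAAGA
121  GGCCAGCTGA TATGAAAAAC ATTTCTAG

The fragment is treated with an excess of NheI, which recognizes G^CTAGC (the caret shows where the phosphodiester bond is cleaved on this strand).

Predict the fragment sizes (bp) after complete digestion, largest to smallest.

NheI sites (GCTAGC) start at positions 25, 111.
NheI cuts after the first base of each site, so after positions 25, 111.
Linear molecule, 2 cuts → 3 fragments:
  1–25 → 25 bp
  26–111 → 86 bp
  112–148 → 37 bp
Sorted largest to smallest: 86, 37, 25 bp.

86, 37, 25 bp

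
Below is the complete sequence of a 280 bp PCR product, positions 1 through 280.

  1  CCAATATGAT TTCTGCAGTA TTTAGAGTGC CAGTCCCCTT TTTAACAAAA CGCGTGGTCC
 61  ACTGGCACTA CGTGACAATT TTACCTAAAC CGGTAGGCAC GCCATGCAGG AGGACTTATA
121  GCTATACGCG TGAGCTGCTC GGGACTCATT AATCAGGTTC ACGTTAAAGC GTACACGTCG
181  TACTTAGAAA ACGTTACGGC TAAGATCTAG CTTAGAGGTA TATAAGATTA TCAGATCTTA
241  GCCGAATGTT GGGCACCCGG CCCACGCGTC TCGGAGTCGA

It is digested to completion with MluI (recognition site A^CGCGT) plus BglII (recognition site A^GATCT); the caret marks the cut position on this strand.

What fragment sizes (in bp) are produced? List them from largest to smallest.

77, 76, 50, 31, 30, 16 bp

MluI sites (ACGCGT) start at positions 50, 126, 264.
MluI cuts after the first base of each site, so after positions 50, 126, 264.
BglII sites (AGATCT) start at positions 203, 233.
BglII cuts after the first base of each site, so after positions 203, 233.
Combined cut positions: 50, 126, 203, 233, 264.
Linear molecule, 5 cuts → 6 fragments:
  1–50 → 50 bp
  51–126 → 76 bp
  127–203 → 77 bp
  204–233 → 30 bp
  234–264 → 31 bp
  265–280 → 16 bp
Sorted largest to smallest: 77, 76, 50, 31, 30, 16 bp.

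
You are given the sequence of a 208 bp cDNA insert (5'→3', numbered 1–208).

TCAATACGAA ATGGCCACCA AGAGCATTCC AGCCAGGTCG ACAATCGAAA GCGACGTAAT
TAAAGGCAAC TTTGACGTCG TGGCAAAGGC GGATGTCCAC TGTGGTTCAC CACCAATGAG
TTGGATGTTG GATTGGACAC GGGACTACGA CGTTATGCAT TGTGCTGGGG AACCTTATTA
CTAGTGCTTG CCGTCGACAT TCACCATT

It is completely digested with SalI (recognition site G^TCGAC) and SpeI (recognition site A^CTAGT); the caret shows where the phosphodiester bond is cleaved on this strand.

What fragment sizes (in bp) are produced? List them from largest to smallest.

143, 37, 15, 13 bp

SalI sites (GTCGAC) start at positions 37, 193.
SalI cuts after the first base of each site, so after positions 37, 193.
The SpeI site (ACTAGT) starts at position 180.
SpeI cuts after the first base of each site, so after position 180.
Combined cut positions: 37, 180, 193.
Linear molecule, 3 cuts → 4 fragments:
  1–37 → 37 bp
  38–180 → 143 bp
  181–193 → 13 bp
  194–208 → 15 bp
Sorted largest to smallest: 143, 37, 15, 13 bp.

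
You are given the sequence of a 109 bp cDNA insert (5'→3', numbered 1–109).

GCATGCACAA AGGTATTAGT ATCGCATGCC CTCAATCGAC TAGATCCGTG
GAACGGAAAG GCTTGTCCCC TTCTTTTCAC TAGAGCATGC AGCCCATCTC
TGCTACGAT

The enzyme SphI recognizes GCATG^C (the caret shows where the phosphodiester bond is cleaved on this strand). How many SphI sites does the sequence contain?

GCATGC occurs starting at positions 1, 24, 85.
SphI cuts at 3 sites.

3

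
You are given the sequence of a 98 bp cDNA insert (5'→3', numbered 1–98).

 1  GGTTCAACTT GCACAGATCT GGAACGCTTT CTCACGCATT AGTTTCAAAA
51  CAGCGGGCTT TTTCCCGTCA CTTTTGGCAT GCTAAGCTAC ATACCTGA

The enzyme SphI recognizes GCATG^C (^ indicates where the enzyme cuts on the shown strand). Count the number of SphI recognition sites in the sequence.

1

GCATGC occurs starting at position 77.
SphI cuts at 1 site.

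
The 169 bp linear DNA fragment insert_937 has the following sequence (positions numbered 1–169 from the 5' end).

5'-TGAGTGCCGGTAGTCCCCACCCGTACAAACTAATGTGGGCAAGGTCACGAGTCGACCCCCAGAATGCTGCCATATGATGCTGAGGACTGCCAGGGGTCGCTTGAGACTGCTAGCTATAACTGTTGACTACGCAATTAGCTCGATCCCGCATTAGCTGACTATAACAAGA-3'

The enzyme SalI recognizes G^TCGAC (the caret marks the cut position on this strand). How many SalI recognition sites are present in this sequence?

1

GTCGAC occurs starting at position 51.
SalI cuts at 1 site.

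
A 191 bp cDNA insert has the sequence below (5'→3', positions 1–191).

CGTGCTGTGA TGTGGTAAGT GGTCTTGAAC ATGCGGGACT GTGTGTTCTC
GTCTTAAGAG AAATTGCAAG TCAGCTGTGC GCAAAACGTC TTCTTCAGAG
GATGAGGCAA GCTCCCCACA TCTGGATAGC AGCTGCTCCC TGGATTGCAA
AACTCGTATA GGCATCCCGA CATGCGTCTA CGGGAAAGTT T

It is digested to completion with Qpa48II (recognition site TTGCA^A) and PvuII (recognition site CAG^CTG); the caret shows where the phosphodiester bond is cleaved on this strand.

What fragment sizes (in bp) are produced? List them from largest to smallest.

Qpa48II sites (TTGCAA) start at positions 64, 145.
Qpa48II cuts after base 5 of each site (before the last base), so after positions 68, 149.
PvuII sites (CAGCTG) start at positions 72, 130.
PvuII cuts after base 3 of each site, so after positions 74, 132.
Combined cut positions: 68, 74, 132, 149.
Linear molecule, 4 cuts → 5 fragments:
  1–68 → 68 bp
  69–74 → 6 bp
  75–132 → 58 bp
  133–149 → 17 bp
  150–191 → 42 bp
Sorted largest to smallest: 68, 58, 42, 17, 6 bp.

68, 58, 42, 17, 6 bp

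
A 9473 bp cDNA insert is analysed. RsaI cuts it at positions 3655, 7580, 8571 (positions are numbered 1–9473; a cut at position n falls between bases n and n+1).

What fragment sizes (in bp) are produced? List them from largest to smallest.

Linear molecule, 3 cuts → 4 fragments:
  3655 − 0 = 3655 bp
  7580 − 3655 = 3925 bp
  8571 − 7580 = 991 bp
  9473 − 8571 = 902 bp
Sorted largest to smallest: 3925, 3655, 991, 902 bp.

3925, 3655, 991, 902 bp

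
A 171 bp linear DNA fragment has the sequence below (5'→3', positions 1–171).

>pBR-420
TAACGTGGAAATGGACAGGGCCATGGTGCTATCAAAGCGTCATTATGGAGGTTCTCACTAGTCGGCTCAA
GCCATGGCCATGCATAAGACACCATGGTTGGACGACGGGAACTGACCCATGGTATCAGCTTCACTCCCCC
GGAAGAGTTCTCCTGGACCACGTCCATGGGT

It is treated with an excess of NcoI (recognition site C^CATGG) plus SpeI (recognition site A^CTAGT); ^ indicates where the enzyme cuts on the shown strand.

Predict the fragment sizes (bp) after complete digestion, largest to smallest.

47, 36, 25, 21, 20, 15, 7 bp

NcoI sites (CCATGG) start at positions 21, 72, 92, 117, 164.
NcoI cuts after the first base of each site, so after positions 21, 72, 92, 117, 164.
The SpeI site (ACTAGT) starts at position 57.
SpeI cuts after the first base of each site, so after position 57.
Combined cut positions: 21, 57, 72, 92, 117, 164.
Linear molecule, 6 cuts → 7 fragments:
  1–21 → 21 bp
  22–57 → 36 bp
  58–72 → 15 bp
  73–92 → 20 bp
  93–117 → 25 bp
  118–164 → 47 bp
  165–171 → 7 bp
Sorted largest to smallest: 47, 36, 25, 21, 20, 15, 7 bp.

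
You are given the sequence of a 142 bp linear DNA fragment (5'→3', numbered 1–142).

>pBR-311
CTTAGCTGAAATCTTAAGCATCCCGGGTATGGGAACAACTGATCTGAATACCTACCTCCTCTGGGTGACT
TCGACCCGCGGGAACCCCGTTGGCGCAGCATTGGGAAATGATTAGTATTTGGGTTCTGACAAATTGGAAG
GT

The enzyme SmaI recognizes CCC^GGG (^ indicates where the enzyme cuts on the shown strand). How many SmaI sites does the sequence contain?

CCCGGG occurs starting at position 22.
SmaI cuts at 1 site.

1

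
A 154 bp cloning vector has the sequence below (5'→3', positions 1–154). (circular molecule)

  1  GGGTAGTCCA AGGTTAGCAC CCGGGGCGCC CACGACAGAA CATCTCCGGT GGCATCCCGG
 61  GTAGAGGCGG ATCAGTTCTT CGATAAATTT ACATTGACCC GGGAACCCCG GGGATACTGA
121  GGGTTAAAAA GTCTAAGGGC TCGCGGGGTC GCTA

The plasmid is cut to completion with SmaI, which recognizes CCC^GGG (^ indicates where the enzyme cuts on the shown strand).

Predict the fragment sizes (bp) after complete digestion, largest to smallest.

SmaI sites (CCCGGG) start at positions 20, 56, 98, 107.
SmaI cuts after base 3 of each site, so after positions 22, 58, 100, 109.
Circular molecule, 4 cuts → 4 fragments:
  23–58 → 36 bp
  59–100 → 42 bp
  101–109 → 9 bp
  110–154 then 1–22 → 45 + 22 = 67 bp
Sorted largest to smallest: 67, 42, 36, 9 bp.

67, 42, 36, 9 bp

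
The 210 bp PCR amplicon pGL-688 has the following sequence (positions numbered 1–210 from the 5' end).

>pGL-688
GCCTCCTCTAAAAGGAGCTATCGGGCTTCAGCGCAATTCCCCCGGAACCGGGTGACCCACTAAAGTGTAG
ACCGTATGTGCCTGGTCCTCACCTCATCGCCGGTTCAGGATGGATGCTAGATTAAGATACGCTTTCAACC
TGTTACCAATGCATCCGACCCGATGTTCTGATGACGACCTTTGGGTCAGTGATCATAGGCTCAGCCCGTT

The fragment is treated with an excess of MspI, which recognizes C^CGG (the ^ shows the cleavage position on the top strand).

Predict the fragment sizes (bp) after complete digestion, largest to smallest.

110, 52, 42, 6 bp

MspI sites (CCGG) start at positions 42, 48, 100.
MspI cuts after the first base of each site, so after positions 42, 48, 100.
Linear molecule, 3 cuts → 4 fragments:
  1–42 → 42 bp
  43–48 → 6 bp
  49–100 → 52 bp
  101–210 → 110 bp
Sorted largest to smallest: 110, 52, 42, 6 bp.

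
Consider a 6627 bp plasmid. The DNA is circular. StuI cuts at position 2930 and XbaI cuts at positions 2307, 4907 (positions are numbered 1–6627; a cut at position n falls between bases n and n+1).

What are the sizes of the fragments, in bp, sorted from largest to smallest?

Combined cut positions (sorted): 2307, 2930, 4907.
Circular molecule, 3 cuts → 3 fragments:
  2930 − 2307 = 623 bp
  4907 − 2930 = 1977 bp
  wrap: 6627 − 4907 + 2307 = 4027 bp
Sorted largest to smallest: 4027, 1977, 623 bp.

4027, 1977, 623 bp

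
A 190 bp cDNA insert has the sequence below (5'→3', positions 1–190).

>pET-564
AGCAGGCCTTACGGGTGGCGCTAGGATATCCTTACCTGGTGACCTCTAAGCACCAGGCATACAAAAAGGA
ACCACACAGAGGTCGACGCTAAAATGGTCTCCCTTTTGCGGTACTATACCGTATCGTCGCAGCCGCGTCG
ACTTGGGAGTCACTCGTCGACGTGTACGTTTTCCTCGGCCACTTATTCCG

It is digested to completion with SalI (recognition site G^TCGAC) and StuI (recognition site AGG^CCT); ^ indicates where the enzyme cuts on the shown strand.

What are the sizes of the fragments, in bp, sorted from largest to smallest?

SalI sites (GTCGAC) start at positions 82, 137, 156.
SalI cuts after the first base of each site, so after positions 82, 137, 156.
The StuI site (AGGCCT) starts at position 4.
StuI cuts after base 3 of each site, so after position 6.
Combined cut positions: 6, 82, 137, 156.
Linear molecule, 4 cuts → 5 fragments:
  1–6 → 6 bp
  7–82 → 76 bp
  83–137 → 55 bp
  138–156 → 19 bp
  157–190 → 34 bp
Sorted largest to smallest: 76, 55, 34, 19, 6 bp.

76, 55, 34, 19, 6 bp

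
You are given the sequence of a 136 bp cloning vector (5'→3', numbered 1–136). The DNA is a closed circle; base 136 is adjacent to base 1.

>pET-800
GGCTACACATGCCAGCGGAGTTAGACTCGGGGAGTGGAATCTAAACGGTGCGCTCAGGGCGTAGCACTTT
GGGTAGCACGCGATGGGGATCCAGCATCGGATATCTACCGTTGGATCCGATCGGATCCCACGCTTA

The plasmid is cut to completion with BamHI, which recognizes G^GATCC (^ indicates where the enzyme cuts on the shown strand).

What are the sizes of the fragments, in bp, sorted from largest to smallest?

BamHI sites (GGATCC) start at positions 87, 113, 123.
BamHI cuts after the first base of each site, so after positions 87, 113, 123.
Circular molecule, 3 cuts → 3 fragments:
  88–113 → 26 bp
  114–123 → 10 bp
  124–136 then 1–87 → 13 + 87 = 100 bp
Sorted largest to smallest: 100, 26, 10 bp.

100, 26, 10 bp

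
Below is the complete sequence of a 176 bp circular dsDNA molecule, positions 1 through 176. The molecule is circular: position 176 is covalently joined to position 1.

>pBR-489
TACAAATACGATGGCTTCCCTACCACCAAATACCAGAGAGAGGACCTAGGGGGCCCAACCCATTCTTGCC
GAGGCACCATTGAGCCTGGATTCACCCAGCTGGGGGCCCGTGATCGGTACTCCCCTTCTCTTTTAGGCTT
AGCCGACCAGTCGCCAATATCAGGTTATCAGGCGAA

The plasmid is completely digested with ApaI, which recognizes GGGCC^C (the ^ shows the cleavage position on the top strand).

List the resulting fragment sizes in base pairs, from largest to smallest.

123, 53 bp

ApaI sites (GGGCCC) start at positions 51, 104.
ApaI cuts after base 5 of each site (before the last base), so after positions 55, 108.
Circular molecule, 2 cuts → 2 fragments:
  56–108 → 53 bp
  109–176 then 1–55 → 68 + 55 = 123 bp
Sorted largest to smallest: 123, 53 bp.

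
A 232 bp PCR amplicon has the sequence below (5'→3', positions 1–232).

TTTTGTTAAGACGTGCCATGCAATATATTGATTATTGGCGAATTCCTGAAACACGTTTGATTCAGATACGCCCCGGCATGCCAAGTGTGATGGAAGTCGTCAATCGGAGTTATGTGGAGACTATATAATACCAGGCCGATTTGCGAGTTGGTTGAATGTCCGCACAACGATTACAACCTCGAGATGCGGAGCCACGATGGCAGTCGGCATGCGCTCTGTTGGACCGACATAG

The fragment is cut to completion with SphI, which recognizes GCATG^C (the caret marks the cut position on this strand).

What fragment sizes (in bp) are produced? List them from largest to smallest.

SphI sites (GCATGC) start at positions 76, 207.
SphI cuts after base 5 of each site (before the last base), so after positions 80, 211.
Linear molecule, 2 cuts → 3 fragments:
  1–80 → 80 bp
  81–211 → 131 bp
  212–232 → 21 bp
Sorted largest to smallest: 131, 80, 21 bp.

131, 80, 21 bp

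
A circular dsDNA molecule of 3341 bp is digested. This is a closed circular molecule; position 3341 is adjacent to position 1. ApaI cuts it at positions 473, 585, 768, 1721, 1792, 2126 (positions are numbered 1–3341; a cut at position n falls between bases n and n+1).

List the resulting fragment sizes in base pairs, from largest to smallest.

1688, 953, 334, 183, 112, 71 bp

Circular molecule, 6 cuts → 6 fragments:
  585 − 473 = 112 bp
  768 − 585 = 183 bp
  1721 − 768 = 953 bp
  1792 − 1721 = 71 bp
  2126 − 1792 = 334 bp
  wrap: 3341 − 2126 + 473 = 1688 bp
Sorted largest to smallest: 1688, 953, 334, 183, 112, 71 bp.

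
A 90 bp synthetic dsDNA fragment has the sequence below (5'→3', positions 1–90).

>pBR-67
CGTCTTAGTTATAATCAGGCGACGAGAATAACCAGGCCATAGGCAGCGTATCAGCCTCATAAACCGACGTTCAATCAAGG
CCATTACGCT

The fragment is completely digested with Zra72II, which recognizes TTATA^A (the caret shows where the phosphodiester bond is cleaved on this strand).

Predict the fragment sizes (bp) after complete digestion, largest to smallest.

77, 13 bp

The Zra72II site (TTATAA) starts at position 9.
Zra72II cuts after base 5 of each site (before the last base), so after position 13.
Linear molecule, 1 cut → 2 fragments:
  1–13 → 13 bp
  14–90 → 77 bp
Sorted largest to smallest: 77, 13 bp.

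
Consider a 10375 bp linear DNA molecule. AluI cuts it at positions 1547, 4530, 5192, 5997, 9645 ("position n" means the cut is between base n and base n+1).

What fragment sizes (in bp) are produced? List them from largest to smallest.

Linear molecule, 5 cuts → 6 fragments:
  1547 − 0 = 1547 bp
  4530 − 1547 = 2983 bp
  5192 − 4530 = 662 bp
  5997 − 5192 = 805 bp
  9645 − 5997 = 3648 bp
  10375 − 9645 = 730 bp
Sorted largest to smallest: 3648, 2983, 1547, 805, 730, 662 bp.

3648, 2983, 1547, 805, 730, 662 bp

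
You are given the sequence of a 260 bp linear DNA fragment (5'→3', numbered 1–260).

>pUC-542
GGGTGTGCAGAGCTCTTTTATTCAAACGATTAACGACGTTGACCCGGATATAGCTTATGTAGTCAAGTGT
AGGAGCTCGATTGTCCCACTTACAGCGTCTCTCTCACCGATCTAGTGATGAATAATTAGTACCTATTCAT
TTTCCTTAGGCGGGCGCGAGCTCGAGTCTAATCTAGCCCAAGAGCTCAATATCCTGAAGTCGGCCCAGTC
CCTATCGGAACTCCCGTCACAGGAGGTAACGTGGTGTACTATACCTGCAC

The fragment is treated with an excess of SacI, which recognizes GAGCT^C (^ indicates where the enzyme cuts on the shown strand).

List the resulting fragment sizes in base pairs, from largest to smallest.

SacI sites (GAGCTC) start at positions 10, 73, 158, 182.
SacI cuts after base 5 of each site (before the last base), so after positions 14, 77, 162, 186.
Linear molecule, 4 cuts → 5 fragments:
  1–14 → 14 bp
  15–77 → 63 bp
  78–162 → 85 bp
  163–186 → 24 bp
  187–260 → 74 bp
Sorted largest to smallest: 85, 74, 63, 24, 14 bp.

85, 74, 63, 24, 14 bp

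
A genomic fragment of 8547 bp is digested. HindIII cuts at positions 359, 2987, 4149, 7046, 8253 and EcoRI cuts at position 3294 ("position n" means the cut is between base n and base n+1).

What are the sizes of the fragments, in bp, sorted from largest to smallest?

2897, 2628, 1207, 855, 359, 307, 294 bp

Combined cut positions (sorted): 359, 2987, 3294, 4149, 7046, 8253.
Linear molecule, 6 cuts → 7 fragments:
  359 − 0 = 359 bp
  2987 − 359 = 2628 bp
  3294 − 2987 = 307 bp
  4149 − 3294 = 855 bp
  7046 − 4149 = 2897 bp
  8253 − 7046 = 1207 bp
  8547 − 8253 = 294 bp
Sorted largest to smallest: 2897, 2628, 1207, 855, 359, 307, 294 bp.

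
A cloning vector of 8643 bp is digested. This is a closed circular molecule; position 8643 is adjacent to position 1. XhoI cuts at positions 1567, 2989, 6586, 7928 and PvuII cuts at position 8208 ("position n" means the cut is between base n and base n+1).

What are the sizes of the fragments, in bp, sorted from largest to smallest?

3597, 2002, 1422, 1342, 280 bp

Combined cut positions (sorted): 1567, 2989, 6586, 7928, 8208.
Circular molecule, 5 cuts → 5 fragments:
  2989 − 1567 = 1422 bp
  6586 − 2989 = 3597 bp
  7928 − 6586 = 1342 bp
  8208 − 7928 = 280 bp
  wrap: 8643 − 8208 + 1567 = 2002 bp
Sorted largest to smallest: 3597, 2002, 1422, 1342, 280 bp.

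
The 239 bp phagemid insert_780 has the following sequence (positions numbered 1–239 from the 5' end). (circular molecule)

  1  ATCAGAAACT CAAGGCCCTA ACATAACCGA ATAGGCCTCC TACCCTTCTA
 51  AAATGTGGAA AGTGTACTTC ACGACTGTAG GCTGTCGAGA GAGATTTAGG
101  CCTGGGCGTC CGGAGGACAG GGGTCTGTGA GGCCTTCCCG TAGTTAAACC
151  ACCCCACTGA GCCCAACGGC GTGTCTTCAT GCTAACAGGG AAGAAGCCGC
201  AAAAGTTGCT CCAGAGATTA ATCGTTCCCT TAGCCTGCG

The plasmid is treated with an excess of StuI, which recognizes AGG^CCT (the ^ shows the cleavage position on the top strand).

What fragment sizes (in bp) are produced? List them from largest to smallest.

142, 65, 32 bp

StuI sites (AGGCCT) start at positions 33, 98, 130.
StuI cuts after base 3 of each site, so after positions 35, 100, 132.
Circular molecule, 3 cuts → 3 fragments:
  36–100 → 65 bp
  101–132 → 32 bp
  133–239 then 1–35 → 107 + 35 = 142 bp
Sorted largest to smallest: 142, 65, 32 bp.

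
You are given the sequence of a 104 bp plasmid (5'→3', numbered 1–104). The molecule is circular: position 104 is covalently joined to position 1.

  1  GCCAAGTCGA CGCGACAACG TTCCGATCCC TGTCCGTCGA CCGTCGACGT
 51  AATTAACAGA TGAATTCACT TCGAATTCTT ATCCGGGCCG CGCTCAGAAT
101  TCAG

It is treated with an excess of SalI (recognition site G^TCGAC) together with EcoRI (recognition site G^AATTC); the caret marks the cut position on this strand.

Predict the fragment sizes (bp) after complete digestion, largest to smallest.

30, 24, 19, 13, 11, 7 bp

SalI sites (GTCGAC) start at positions 6, 36, 43.
SalI cuts after the first base of each site, so after positions 6, 36, 43.
EcoRI sites (GAATTC) start at positions 62, 73, 97.
EcoRI cuts after the first base of each site, so after positions 62, 73, 97.
Combined cut positions: 6, 36, 43, 62, 73, 97.
Circular molecule, 6 cuts → 6 fragments:
  7–36 → 30 bp
  37–43 → 7 bp
  44–62 → 19 bp
  63–73 → 11 bp
  74–97 → 24 bp
  98–104 then 1–6 → 7 + 6 = 13 bp
Sorted largest to smallest: 30, 24, 19, 13, 11, 7 bp.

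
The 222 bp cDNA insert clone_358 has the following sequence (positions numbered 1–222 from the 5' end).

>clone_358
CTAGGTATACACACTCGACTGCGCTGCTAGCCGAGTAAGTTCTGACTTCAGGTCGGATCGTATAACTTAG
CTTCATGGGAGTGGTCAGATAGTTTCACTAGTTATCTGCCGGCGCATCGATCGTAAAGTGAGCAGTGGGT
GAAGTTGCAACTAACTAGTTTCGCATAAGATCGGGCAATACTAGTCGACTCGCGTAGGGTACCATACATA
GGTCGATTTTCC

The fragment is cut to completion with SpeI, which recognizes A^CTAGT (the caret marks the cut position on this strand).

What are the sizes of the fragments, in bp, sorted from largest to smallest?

97, 57, 42, 26 bp

SpeI sites (ACTAGT) start at positions 97, 154, 180.
SpeI cuts after the first base of each site, so after positions 97, 154, 180.
Linear molecule, 3 cuts → 4 fragments:
  1–97 → 97 bp
  98–154 → 57 bp
  155–180 → 26 bp
  181–222 → 42 bp
Sorted largest to smallest: 97, 57, 42, 26 bp.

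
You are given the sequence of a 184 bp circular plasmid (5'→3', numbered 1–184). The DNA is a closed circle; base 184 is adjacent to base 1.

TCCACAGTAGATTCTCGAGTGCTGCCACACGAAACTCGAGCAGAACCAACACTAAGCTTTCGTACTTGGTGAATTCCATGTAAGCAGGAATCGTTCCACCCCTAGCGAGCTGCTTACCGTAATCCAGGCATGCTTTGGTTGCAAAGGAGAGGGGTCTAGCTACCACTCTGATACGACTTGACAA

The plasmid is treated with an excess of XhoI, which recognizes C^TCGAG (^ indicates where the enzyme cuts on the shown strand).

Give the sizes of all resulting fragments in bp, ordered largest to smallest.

163, 21 bp

XhoI sites (CTCGAG) start at positions 14, 35.
XhoI cuts after the first base of each site, so after positions 14, 35.
Circular molecule, 2 cuts → 2 fragments:
  15–35 → 21 bp
  36–184 then 1–14 → 149 + 14 = 163 bp
Sorted largest to smallest: 163, 21 bp.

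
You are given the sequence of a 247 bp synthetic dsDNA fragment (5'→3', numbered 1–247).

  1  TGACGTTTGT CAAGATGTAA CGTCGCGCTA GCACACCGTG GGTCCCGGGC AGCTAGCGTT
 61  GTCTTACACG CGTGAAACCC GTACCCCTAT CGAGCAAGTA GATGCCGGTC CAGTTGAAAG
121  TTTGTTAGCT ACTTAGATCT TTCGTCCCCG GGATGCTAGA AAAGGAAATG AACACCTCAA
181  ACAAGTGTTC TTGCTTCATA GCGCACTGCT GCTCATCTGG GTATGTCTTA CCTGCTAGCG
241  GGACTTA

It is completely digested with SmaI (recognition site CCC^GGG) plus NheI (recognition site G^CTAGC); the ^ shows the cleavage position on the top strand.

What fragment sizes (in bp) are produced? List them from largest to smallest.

97, 85, 27, 19, 13, 6 bp

SmaI sites (CCCGGG) start at positions 44, 147.
SmaI cuts after base 3 of each site, so after positions 46, 149.
NheI sites (GCTAGC) start at positions 27, 52, 234.
NheI cuts after the first base of each site, so after positions 27, 52, 234.
Combined cut positions: 27, 46, 52, 149, 234.
Linear molecule, 5 cuts → 6 fragments:
  1–27 → 27 bp
  28–46 → 19 bp
  47–52 → 6 bp
  53–149 → 97 bp
  150–234 → 85 bp
  235–247 → 13 bp
Sorted largest to smallest: 97, 85, 27, 19, 13, 6 bp.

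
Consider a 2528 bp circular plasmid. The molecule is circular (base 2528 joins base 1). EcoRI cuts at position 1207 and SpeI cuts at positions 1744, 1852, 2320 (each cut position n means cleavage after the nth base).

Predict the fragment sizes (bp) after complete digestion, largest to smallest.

1415, 537, 468, 108 bp

Combined cut positions (sorted): 1207, 1744, 1852, 2320.
Circular molecule, 4 cuts → 4 fragments:
  1744 − 1207 = 537 bp
  1852 − 1744 = 108 bp
  2320 − 1852 = 468 bp
  wrap: 2528 − 2320 + 1207 = 1415 bp
Sorted largest to smallest: 1415, 537, 468, 108 bp.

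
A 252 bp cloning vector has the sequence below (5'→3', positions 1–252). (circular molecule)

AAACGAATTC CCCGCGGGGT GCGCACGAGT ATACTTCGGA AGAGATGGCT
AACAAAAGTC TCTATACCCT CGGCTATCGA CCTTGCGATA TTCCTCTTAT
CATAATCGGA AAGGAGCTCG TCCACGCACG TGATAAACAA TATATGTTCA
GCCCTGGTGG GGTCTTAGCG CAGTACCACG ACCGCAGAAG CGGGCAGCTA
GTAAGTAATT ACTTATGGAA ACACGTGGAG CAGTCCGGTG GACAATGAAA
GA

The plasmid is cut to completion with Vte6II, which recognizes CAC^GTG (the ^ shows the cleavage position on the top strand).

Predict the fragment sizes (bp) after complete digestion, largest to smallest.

157, 95 bp

Vte6II sites (CACGTG) start at positions 127, 222.
Vte6II cuts after base 3 of each site, so after positions 129, 224.
Circular molecule, 2 cuts → 2 fragments:
  130–224 → 95 bp
  225–252 then 1–129 → 28 + 129 = 157 bp
Sorted largest to smallest: 157, 95 bp.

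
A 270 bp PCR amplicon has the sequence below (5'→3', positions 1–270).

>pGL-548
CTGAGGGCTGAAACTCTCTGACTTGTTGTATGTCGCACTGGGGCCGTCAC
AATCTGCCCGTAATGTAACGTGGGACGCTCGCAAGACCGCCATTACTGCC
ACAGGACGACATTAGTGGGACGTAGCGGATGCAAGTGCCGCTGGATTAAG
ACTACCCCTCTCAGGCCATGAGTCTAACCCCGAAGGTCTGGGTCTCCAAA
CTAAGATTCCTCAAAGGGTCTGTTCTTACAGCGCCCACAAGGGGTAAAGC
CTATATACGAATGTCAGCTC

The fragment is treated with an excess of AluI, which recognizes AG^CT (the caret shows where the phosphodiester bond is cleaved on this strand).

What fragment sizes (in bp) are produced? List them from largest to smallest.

The AluI site (AGCT) starts at position 266.
AluI cuts after base 2 of each site, so after position 267.
Linear molecule, 1 cut → 2 fragments:
  1–267 → 267 bp
  268–270 → 3 bp
Sorted largest to smallest: 267, 3 bp.

267, 3 bp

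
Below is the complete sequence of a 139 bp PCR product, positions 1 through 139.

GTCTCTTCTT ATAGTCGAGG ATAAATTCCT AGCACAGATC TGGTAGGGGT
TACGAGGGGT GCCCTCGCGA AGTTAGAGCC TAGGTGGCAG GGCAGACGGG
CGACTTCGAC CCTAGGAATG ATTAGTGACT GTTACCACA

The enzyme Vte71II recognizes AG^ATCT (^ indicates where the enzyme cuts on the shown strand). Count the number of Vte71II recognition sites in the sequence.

AGATCT occurs starting at position 36.
Vte71II cuts at 1 site.

1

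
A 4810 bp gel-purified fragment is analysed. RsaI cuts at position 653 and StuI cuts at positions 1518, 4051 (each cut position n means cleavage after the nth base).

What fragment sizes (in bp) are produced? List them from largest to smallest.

2533, 865, 759, 653 bp

Combined cut positions (sorted): 653, 1518, 4051.
Linear molecule, 3 cuts → 4 fragments:
  653 − 0 = 653 bp
  1518 − 653 = 865 bp
  4051 − 1518 = 2533 bp
  4810 − 4051 = 759 bp
Sorted largest to smallest: 2533, 865, 759, 653 bp.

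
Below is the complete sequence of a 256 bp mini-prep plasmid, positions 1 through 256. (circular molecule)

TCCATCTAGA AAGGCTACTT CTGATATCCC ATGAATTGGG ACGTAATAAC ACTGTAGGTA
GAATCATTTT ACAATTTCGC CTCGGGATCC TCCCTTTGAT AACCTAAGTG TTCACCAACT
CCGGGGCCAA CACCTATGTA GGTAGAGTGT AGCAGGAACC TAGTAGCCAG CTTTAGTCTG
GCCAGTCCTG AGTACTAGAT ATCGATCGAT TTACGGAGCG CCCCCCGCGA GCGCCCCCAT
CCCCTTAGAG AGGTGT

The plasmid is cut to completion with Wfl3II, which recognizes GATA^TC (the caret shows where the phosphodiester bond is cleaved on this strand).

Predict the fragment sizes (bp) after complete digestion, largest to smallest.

175, 81 bp

Wfl3II sites (GATATC) start at positions 23, 198.
Wfl3II cuts after base 4 of each site, so after positions 26, 201.
Circular molecule, 2 cuts → 2 fragments:
  27–201 → 175 bp
  202–256 then 1–26 → 55 + 26 = 81 bp
Sorted largest to smallest: 175, 81 bp.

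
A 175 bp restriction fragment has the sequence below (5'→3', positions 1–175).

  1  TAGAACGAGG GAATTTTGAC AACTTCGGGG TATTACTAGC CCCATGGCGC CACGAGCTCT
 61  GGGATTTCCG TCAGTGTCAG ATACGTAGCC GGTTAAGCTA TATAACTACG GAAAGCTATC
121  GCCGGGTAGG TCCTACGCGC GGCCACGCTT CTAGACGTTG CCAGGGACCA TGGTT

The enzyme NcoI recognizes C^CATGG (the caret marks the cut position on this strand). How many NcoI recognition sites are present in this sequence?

CCATGG occurs starting at positions 42, 168.
NcoI cuts at 2 sites.

2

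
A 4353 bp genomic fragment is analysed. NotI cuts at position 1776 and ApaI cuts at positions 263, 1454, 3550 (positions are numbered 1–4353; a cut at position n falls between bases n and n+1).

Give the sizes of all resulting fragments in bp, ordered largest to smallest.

1774, 1191, 803, 322, 263 bp

Combined cut positions (sorted): 263, 1454, 1776, 3550.
Linear molecule, 4 cuts → 5 fragments:
  263 − 0 = 263 bp
  1454 − 263 = 1191 bp
  1776 − 1454 = 322 bp
  3550 − 1776 = 1774 bp
  4353 − 3550 = 803 bp
Sorted largest to smallest: 1774, 1191, 803, 322, 263 bp.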